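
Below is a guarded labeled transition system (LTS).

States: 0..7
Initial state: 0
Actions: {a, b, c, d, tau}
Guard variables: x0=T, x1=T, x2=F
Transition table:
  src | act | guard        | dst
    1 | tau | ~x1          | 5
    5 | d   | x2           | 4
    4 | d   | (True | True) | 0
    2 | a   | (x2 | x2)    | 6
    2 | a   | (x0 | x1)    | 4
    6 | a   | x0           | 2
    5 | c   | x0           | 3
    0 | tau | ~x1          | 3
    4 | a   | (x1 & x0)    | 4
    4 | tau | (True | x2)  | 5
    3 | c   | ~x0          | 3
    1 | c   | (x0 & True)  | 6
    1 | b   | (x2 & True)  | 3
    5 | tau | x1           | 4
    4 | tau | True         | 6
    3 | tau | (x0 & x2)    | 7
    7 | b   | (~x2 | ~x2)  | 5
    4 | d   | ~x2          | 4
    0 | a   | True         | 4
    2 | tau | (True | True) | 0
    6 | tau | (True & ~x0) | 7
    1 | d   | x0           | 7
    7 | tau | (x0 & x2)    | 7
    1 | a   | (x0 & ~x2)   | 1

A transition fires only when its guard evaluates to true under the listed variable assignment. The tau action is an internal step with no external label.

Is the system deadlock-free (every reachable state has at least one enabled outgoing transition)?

Answer: DEADLOCK at state 3

Working:
Reachable = {0,2,3,4,5,6}
  0: a→4  [1 exit(s)]
  2: a→4  tau→0  [2 exit(s)]
  3: ∅  [deadlock]
  4: a→4  d→0  d→4  tau→5  tau→6  [5 exit(s)]
  5: c→3  tau→4  [2 exit(s)]
  6: a→2  [1 exit(s)]
witness 3: a·tau·c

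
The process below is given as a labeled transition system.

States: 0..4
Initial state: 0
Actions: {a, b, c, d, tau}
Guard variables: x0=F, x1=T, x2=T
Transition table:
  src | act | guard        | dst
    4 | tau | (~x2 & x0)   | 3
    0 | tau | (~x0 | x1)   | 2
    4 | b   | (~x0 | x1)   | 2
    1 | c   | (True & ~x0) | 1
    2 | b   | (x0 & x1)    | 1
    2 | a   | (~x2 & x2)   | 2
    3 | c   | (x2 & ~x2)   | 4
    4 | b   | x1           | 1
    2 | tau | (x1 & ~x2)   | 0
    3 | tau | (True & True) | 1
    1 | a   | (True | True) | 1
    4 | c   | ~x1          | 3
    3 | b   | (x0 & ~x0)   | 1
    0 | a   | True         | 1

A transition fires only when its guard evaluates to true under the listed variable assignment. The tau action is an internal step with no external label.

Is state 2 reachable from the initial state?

Answer: REACHABLE

Trace:
7 transition(s) survive guard evaluation.
L0 = {0}
L1 = {1,2}  cumulative {0,1,2}
R = {0,1,2}
witness 2: tau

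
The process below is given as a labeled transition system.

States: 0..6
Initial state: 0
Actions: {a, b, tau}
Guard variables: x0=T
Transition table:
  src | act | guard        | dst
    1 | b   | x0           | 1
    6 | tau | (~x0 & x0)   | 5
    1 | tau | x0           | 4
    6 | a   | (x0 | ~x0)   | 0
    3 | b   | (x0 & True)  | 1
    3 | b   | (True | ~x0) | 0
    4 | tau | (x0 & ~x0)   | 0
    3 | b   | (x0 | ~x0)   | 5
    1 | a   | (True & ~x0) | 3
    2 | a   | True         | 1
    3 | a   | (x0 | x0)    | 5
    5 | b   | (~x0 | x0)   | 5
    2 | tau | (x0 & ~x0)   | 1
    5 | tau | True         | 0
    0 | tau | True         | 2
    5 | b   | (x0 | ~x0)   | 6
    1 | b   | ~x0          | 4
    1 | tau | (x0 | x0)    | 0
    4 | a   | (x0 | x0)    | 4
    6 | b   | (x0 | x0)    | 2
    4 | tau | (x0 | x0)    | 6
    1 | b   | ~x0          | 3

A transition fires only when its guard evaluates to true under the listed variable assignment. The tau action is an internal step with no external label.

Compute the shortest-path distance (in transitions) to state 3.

Layered search for 3:
  depth 0: {0}
  depth 1: {2}
  depth 2: {1}
  depth 3: {4}
  depth 4: {6}
3 never appears.

Answer: UNREACHABLE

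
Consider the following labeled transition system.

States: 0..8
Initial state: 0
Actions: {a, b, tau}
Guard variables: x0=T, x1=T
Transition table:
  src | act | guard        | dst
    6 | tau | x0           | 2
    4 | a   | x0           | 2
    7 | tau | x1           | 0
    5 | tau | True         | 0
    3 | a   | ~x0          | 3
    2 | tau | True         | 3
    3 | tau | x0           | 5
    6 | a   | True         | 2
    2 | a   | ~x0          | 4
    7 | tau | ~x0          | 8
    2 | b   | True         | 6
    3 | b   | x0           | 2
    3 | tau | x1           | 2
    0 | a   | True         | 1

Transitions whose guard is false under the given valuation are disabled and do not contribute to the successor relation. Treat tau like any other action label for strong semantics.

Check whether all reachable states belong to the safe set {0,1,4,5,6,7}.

Allowed set {0,1,4,5,6,7}
R = {0,1}
  0: ✓
  1: ✓

Answer: INVARIANT HOLDS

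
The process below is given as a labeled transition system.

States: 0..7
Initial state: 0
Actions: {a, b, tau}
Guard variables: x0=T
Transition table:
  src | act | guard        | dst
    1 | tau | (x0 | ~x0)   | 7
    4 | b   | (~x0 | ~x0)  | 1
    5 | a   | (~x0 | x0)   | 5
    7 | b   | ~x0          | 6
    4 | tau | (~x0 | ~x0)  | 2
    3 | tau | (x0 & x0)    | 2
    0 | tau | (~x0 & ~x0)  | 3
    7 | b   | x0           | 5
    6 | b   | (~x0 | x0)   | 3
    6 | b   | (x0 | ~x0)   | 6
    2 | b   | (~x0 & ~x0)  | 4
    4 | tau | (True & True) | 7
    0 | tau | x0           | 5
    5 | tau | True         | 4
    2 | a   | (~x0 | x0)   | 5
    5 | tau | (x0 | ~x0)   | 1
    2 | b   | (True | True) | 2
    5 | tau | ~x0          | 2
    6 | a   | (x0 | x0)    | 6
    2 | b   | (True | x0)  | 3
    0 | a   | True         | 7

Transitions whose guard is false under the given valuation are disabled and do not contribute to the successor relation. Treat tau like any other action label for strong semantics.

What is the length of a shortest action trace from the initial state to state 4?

Answer: 2

Trace:
Layered search for 4:
  L0 = {0}
  L1 = {5,7}
  L2 = {1,4}
first hit 4 at d=2 via tau·tau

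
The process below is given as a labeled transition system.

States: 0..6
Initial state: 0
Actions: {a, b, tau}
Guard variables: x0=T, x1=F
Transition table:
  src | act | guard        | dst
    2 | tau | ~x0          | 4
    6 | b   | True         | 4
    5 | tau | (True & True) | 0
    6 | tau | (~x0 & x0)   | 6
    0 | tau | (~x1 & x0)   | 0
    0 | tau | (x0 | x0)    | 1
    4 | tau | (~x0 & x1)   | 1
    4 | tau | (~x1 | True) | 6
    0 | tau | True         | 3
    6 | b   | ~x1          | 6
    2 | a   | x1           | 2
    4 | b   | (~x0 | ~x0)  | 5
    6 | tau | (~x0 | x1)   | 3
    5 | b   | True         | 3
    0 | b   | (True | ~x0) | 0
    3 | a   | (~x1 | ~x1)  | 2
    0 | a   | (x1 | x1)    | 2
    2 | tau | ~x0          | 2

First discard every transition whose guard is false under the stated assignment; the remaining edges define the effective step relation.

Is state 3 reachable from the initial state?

Answer: REACHABLE

Working:
Guard filter leaves 10 enabled edge(s).
L0 = {0}
L1 = {1,3}  now seen {0,1,3}
L2 = {2}  now seen {0,1,2,3}
Reach set: {0,1,2,3}
Path to 3: tau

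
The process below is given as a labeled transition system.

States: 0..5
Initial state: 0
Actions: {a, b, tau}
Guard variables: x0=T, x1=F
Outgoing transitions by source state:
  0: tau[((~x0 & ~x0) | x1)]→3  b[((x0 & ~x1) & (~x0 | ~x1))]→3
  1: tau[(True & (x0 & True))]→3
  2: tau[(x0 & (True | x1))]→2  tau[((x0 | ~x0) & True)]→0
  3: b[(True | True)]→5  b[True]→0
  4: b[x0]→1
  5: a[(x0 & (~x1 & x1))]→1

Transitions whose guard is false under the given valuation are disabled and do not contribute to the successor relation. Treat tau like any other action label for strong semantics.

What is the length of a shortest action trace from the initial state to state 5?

Layered search for 5:
  Layer 0: {0}
  Layer 1: {3}
  Layer 2: {5}
5 enters at depth 2; path b·b

Answer: 2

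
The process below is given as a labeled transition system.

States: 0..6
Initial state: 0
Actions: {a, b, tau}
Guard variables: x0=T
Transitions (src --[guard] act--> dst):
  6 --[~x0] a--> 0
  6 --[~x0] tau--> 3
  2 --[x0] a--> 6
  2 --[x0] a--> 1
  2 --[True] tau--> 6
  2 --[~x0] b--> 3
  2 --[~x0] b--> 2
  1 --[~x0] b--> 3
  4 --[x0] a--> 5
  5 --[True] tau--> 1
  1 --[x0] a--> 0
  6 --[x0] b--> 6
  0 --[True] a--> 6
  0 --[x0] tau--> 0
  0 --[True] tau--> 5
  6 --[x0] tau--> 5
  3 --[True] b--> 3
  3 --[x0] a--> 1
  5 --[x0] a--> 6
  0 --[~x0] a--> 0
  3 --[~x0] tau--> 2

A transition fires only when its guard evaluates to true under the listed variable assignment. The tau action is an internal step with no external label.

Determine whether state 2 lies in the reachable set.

Guard filter leaves 14 enabled edge(s).
depth 0: {0}
depth 1: {5,6}  total {0,5,6}
depth 2: {1}  total {0,1,5,6}
Reach set: {0,1,5,6}

Answer: UNREACHABLE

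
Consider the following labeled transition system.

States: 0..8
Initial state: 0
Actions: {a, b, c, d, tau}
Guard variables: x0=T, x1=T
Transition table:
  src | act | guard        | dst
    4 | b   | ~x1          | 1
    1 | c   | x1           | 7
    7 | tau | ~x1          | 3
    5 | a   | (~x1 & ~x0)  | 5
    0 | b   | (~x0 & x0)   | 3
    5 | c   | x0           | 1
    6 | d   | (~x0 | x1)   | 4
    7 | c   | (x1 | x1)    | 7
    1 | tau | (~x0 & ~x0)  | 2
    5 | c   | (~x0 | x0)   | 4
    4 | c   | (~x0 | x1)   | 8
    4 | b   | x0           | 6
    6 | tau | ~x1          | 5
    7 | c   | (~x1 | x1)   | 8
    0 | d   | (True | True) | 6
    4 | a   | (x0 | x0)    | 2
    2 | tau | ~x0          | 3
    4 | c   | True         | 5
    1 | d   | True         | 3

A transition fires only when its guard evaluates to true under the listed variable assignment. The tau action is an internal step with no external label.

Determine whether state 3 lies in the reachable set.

Answer: REACHABLE

Trace:
Guard filter leaves 12 enabled edge(s).
Layer 0: {0}
Layer 1: {6}  now seen {0,6}
Layer 2: {4}  now seen {0,4,6}
Layer 3: {2,5,8}  now seen {0,2,4,5,6,8}
Layer 4: {1}  now seen {0,1,2,4,5,6,8}
Layer 5: {3,7}  now seen {0,1,2,3,4,5,6,7,8}
R = {0,1,2,3,4,5,6,7,8}
trace reaching 3: d·d·c·c·d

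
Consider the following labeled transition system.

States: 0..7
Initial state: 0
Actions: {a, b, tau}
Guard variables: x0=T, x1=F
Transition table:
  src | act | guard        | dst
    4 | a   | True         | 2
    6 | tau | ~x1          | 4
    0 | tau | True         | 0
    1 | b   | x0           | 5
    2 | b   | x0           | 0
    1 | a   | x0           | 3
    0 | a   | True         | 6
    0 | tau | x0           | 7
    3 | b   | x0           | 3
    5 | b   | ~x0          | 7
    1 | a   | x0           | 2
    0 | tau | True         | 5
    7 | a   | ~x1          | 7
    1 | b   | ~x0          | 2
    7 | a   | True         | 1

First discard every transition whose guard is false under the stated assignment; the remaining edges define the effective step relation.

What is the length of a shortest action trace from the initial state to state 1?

Answer: 2

Trace:
Breadth-first toward 1:
  Layer 0: {0}
  Layer 1: {5,6,7}
  Layer 2: {1,4}
depth(1)=2, e.g. tau·a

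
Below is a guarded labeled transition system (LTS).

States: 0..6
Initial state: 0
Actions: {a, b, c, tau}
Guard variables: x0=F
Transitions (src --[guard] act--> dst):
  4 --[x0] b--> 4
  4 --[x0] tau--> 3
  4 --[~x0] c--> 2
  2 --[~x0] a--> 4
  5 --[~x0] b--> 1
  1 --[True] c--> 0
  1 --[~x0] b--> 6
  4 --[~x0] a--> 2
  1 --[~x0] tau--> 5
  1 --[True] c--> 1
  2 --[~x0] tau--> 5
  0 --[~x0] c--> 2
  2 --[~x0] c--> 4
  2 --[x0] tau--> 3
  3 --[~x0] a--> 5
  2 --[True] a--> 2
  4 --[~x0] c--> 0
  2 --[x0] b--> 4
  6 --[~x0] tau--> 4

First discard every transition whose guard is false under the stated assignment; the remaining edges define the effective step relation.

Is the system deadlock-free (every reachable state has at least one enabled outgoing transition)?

Reach set: {0,1,2,4,5,6}
  0: c→2  [1 exit(s)]
  1: b→6  c→0  c→1  tau→5  [4 exit(s)]
  2: a→2  a→4  c→4  tau→5  [4 exit(s)]
  4: a→2  c→0  c→2  [3 exit(s)]
  5: b→1  [1 exit(s)]
  6: tau→4  [1 exit(s)]

Answer: DEADLOCK-FREE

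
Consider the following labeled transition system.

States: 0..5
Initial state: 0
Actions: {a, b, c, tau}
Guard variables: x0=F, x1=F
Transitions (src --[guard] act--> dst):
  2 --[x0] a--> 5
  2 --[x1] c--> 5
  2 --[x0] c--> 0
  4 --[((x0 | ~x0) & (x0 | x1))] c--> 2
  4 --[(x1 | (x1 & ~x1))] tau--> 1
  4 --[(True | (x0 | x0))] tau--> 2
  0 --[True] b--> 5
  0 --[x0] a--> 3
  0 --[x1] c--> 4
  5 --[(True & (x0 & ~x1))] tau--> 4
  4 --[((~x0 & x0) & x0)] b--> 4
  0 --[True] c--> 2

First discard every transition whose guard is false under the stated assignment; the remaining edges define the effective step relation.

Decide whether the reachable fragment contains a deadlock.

Answer: DEADLOCK at state 2

Trace:
Reachable = {0,2,5}
  0: b→5  c→2  [deg 2]
  2: ∅  [deadlock]
  5: ∅  [deadlock]
trace reaching 2: c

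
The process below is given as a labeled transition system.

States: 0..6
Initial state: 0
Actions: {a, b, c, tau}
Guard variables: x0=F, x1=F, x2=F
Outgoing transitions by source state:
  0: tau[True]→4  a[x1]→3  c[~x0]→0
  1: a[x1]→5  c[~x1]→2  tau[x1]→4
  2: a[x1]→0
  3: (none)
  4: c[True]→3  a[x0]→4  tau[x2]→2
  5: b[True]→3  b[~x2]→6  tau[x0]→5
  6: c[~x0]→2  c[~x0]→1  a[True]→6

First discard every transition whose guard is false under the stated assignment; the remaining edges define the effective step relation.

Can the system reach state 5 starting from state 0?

9 transition(s) survive guard evaluation.
L0 = {0}
L1 = {4}  now seen {0,4}
L2 = {3}  now seen {0,3,4}
R = {0,3,4}

Answer: UNREACHABLE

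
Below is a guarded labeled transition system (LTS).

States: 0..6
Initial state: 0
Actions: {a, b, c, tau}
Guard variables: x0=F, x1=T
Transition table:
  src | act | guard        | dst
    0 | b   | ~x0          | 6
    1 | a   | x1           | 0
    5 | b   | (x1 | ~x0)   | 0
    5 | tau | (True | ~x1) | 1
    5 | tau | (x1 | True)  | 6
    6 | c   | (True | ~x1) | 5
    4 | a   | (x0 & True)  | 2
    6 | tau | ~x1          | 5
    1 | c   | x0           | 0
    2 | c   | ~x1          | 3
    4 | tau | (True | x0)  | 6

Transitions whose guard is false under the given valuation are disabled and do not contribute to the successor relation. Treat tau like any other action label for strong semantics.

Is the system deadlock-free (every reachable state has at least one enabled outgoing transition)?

Answer: DEADLOCK-FREE

Analysis:
Reach set: {0,1,5,6}
  0: b→6  [1 exit(s)]
  1: a→0  [1 exit(s)]
  5: b→0  tau→1  tau→6  [3 exit(s)]
  6: c→5  [1 exit(s)]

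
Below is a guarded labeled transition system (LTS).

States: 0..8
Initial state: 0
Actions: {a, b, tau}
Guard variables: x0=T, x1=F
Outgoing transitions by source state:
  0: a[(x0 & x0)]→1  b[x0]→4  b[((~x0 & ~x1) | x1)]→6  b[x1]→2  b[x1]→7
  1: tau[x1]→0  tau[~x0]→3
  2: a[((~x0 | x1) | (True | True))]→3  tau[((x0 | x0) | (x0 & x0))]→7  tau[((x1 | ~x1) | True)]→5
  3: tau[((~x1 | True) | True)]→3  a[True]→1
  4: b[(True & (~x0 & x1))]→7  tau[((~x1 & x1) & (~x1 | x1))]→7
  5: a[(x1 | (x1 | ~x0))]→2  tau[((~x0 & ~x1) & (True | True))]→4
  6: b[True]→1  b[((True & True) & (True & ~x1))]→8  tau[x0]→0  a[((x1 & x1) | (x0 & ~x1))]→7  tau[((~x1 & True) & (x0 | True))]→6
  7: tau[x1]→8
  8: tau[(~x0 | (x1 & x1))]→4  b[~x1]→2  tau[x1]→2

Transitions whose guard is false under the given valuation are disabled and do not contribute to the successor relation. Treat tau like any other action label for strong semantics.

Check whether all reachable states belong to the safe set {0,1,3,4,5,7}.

Safe = {0,1,3,4,5,7}
R = {0,1,4}
  0: safe
  1: safe
  4: safe

Answer: INVARIANT HOLDS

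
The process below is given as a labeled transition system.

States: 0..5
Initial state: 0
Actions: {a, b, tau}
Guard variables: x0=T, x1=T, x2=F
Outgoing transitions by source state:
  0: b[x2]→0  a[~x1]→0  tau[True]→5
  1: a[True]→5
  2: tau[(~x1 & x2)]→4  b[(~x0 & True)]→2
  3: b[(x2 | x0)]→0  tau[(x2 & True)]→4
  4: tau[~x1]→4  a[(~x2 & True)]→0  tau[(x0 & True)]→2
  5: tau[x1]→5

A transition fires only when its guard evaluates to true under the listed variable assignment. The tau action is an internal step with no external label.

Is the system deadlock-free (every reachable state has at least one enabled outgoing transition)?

Reachable = {0,5}
  0: tau→5  [1 out]
  5: tau→5  [1 out]

Answer: DEADLOCK-FREE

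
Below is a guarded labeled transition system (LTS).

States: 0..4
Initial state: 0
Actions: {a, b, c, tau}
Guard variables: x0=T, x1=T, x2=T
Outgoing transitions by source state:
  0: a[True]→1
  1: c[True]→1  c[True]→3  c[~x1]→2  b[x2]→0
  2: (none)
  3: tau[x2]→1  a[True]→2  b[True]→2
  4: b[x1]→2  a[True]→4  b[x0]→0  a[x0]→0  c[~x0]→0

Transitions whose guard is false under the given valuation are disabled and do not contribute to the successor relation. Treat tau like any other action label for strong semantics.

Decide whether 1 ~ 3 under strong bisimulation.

Answer: NOT BISIMILAR

Trace:
Compute ~ classes (split until stable):
  π0 = {{0,1,2,3,4}}
  π1 = {{0},{1},{2},{3},{4}}
5 equivalence class(es) (converged in 2)
1∈{1}, 3∈{3}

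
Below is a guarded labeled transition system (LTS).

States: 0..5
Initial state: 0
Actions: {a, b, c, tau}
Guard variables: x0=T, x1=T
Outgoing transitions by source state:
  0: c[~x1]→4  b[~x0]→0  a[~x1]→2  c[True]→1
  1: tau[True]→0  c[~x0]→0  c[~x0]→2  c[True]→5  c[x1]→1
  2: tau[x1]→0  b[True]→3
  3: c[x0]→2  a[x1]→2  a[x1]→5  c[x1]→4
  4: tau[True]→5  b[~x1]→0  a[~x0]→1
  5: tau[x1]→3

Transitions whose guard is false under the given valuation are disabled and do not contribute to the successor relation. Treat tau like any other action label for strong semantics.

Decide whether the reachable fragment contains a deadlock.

Answer: DEADLOCK-FREE

Analysis:
R = {0,1,2,3,4,5}
  0: c→1  [1 out]
  1: c→1  c→5  tau→0  [3 out]
  2: b→3  tau→0  [2 out]
  3: a→2  a→5  c→2  c→4  [4 out]
  4: tau→5  [1 out]
  5: tau→3  [1 out]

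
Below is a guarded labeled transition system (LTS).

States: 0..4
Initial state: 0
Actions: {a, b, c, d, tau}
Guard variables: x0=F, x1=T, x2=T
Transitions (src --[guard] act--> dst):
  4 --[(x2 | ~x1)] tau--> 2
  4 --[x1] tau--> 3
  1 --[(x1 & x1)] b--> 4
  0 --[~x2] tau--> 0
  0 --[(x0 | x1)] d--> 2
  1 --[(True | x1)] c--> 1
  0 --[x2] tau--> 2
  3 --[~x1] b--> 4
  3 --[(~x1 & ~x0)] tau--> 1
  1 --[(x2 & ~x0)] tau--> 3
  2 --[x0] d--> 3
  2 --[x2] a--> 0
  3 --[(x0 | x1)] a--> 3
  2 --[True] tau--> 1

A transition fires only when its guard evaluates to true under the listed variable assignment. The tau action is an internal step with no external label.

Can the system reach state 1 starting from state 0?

Answer: REACHABLE

Analysis:
10 transition(s) survive guard evaluation.
L0 = {0}
L1 = {2}  total {0,2}
L2 = {1}  total {0,1,2}
L3 = {3,4}  total {0,1,2,3,4}
Reachable = {0,1,2,3,4}
Path to 1: d·tau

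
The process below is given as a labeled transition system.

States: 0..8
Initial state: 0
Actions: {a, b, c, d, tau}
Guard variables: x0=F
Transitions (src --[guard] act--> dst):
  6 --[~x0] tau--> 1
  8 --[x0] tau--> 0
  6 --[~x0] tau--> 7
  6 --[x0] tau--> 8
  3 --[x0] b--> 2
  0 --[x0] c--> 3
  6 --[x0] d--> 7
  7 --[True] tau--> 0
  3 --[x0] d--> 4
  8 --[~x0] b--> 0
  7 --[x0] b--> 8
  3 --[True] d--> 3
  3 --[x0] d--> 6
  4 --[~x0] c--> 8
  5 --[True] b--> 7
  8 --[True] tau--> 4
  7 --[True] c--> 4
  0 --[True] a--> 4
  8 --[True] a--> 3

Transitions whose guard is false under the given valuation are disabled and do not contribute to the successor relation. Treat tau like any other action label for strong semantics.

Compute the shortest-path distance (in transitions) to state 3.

Answer: 3

Working:
BFS to 3:
  Layer 0: {0}
  Layer 1: {4}
  Layer 2: {8}
  Layer 3: {3}
3 enters at depth 3; path a·c·a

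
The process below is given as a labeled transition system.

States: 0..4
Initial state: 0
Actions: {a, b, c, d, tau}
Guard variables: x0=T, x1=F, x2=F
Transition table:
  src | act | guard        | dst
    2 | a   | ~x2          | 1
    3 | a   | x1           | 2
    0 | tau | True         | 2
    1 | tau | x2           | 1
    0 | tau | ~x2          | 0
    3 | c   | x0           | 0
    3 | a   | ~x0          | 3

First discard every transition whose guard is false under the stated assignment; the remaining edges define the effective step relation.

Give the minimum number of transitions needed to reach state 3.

Answer: UNREACHABLE

Trace:
BFS to 3:
  depth 0: {0}
  depth 1: {2}
  depth 2: {1}
3 never appears.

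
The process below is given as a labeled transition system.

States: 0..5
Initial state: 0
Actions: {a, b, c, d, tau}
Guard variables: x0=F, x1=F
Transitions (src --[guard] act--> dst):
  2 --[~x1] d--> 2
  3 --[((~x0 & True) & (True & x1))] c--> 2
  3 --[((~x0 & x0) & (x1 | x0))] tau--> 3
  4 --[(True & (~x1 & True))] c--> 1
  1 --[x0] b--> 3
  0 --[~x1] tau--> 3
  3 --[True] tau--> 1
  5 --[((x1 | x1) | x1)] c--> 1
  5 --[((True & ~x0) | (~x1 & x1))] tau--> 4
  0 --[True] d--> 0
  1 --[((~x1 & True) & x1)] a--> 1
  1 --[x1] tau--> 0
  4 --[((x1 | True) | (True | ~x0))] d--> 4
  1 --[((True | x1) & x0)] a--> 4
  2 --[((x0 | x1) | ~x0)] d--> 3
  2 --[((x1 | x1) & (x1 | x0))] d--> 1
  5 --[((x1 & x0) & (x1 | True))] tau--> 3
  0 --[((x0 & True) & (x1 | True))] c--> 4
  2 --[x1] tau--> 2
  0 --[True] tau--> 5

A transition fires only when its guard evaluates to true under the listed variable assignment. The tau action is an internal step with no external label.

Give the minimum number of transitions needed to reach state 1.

Answer: 2

Analysis:
Breadth-first toward 1:
  Layer 0: {0}
  Layer 1: {3,5}
  Layer 2: {1,4}
depth(1)=2, e.g. tau·tau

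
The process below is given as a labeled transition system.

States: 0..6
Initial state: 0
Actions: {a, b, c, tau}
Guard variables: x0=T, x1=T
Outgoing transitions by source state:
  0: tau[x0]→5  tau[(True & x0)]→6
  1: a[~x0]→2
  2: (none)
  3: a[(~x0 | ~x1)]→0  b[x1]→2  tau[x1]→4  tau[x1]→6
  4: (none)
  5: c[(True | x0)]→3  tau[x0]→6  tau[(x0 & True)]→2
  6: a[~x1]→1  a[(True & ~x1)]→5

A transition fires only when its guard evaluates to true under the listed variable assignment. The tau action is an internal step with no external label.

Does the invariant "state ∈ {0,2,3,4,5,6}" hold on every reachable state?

Answer: INVARIANT HOLDS

Working:
Inv-set: {0,2,3,4,5,6}
Reachable = {0,2,3,4,5,6}
  0: ok
  2: ok
  3: ok
  4: ok
  5: ok
  6: ok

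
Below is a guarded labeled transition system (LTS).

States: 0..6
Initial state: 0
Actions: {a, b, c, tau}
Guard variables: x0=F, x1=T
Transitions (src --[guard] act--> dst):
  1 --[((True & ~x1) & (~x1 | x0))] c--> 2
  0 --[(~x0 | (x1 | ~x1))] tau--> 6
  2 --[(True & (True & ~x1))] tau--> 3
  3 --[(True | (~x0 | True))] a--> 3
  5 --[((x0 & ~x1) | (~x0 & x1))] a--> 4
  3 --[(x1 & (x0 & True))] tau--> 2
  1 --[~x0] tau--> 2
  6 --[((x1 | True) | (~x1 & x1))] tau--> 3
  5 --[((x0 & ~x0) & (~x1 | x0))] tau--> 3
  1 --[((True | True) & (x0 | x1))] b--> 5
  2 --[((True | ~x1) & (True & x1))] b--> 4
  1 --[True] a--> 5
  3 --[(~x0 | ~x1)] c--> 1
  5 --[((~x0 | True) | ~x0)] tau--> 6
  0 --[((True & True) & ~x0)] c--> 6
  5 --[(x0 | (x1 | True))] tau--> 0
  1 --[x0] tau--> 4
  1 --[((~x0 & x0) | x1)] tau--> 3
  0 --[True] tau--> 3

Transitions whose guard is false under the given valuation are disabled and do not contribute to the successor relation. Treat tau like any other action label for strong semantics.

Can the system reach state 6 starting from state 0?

Answer: REACHABLE

Trace:
Guard filter leaves 14 enabled edge(s).
depth 0: {0}
depth 1: {3,6}  now seen {0,3,6}
depth 2: {1}  now seen {0,1,3,6}
depth 3: {2,5}  now seen {0,1,2,3,5,6}
depth 4: {4}  now seen {0,1,2,3,4,5,6}
Reachable = {0,1,2,3,4,5,6}
Path to 6: tau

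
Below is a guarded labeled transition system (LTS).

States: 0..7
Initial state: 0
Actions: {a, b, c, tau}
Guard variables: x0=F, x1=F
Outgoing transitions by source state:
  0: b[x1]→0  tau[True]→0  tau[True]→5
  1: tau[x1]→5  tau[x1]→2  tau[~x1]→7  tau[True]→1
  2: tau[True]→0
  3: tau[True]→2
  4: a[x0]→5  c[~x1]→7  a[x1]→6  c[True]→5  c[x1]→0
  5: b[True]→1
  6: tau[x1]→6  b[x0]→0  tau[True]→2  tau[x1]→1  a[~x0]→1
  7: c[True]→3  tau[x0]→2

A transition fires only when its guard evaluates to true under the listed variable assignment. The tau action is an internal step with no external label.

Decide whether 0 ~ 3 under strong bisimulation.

Refine partition for ~:
  P[0] = {{0,1,2,3,4,5,6,7}}
  P[1] = {{0,1,2,3},{4,7},{5},{6}}
  P[2] = {{0},{1},{2,3},{4},{5},{6},{7}}
  P[3] = {{0},{1},{2},{3},{4},{5},{6},{7}}
Fixed point at round 4; 8 class(es).
[0]={0}  [3]={3}

Answer: NOT BISIMILAR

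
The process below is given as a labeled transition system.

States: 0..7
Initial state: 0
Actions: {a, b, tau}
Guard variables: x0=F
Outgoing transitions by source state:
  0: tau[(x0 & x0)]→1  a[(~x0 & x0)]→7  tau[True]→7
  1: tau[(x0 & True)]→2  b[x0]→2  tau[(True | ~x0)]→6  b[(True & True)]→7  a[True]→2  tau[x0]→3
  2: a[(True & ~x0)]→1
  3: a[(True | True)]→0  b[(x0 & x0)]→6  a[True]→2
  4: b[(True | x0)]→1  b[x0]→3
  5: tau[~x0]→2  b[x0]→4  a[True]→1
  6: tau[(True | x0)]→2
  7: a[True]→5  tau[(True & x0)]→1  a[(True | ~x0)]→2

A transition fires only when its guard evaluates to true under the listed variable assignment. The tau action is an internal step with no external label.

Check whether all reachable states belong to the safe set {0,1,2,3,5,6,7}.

Answer: INVARIANT HOLDS

Analysis:
Allowed set {0,1,2,3,5,6,7}
R = {0,1,2,5,6,7}
  0: safe
  1: safe
  2: safe
  5: safe
  6: safe
  7: safe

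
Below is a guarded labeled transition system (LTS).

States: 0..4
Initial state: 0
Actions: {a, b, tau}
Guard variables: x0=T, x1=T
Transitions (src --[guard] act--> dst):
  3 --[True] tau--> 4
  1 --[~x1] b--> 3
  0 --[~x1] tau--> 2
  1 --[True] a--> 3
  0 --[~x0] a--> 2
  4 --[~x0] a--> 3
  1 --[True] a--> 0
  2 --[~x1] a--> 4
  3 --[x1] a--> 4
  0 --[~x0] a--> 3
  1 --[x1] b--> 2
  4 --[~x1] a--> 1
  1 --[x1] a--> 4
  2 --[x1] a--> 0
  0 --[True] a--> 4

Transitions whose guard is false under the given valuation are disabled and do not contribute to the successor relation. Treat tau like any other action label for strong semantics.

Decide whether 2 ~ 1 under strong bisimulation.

Refine partition for ~:
  round 0: {{0,1,2,3,4}}
  round 1: {{0,2},{1},{3},{4}}
  round 2: {{0},{1},{2},{3},{4}}
5 equivalence class(es) (converged in 3)
2∈{2}, 1∈{1}

Answer: NOT BISIMILAR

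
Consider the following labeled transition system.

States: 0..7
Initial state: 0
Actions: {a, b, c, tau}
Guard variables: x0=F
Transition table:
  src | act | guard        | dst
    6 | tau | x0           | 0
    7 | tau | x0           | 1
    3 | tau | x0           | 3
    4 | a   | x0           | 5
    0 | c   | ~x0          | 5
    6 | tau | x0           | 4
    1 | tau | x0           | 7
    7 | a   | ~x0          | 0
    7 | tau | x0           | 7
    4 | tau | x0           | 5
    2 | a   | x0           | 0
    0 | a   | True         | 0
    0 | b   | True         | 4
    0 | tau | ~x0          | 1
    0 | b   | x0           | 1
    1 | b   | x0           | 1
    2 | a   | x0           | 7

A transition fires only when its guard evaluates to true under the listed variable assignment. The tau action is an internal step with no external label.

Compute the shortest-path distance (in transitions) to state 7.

BFS to 7:
  depth 0: {0}
  depth 1: {1,4,5}
7 never appears.

Answer: UNREACHABLE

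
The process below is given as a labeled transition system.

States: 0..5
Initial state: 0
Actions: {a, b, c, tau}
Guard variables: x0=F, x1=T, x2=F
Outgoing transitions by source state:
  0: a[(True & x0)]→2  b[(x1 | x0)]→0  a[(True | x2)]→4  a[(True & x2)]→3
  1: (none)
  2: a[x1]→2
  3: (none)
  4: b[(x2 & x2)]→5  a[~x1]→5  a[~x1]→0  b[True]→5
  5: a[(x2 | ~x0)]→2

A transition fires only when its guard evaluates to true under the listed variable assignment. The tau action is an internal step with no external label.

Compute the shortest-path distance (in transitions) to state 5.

Breadth-first toward 5:
  depth 0: {0}
  depth 1: {4}
  depth 2: {5}
depth(5)=2, e.g. a·b

Answer: 2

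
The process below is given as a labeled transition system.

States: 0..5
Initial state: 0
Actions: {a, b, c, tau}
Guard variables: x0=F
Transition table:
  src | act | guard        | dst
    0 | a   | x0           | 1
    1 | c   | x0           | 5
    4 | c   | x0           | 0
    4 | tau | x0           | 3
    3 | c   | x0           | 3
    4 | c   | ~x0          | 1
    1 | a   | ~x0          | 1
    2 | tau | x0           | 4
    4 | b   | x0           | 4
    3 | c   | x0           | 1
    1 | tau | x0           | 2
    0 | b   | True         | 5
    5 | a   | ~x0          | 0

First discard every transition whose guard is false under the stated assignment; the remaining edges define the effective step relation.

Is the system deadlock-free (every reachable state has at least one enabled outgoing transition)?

Answer: DEADLOCK-FREE

Analysis:
R = {0,5}
  0: b→5  [1 out]
  5: a→0  [1 out]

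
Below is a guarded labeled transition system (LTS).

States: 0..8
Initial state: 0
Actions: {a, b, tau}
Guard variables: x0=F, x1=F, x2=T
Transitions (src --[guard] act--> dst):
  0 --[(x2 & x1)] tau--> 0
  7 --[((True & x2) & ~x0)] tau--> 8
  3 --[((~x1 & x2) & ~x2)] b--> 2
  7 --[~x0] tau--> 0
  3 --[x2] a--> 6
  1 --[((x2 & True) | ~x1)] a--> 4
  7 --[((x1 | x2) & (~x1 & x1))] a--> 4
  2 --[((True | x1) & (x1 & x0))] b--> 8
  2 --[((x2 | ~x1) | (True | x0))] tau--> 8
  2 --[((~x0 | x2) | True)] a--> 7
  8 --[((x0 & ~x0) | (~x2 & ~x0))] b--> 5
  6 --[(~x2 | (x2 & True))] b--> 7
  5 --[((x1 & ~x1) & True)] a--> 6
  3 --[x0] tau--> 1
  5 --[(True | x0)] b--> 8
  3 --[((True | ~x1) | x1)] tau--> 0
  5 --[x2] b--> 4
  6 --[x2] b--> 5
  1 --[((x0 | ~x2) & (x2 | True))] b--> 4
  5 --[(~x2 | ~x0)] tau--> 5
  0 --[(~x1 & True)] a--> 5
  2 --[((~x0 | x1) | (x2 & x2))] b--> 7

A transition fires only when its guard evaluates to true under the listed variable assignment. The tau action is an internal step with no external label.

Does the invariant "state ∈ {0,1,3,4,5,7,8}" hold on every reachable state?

Safe = {0,1,3,4,5,7,8}
R = {0,4,5,8}
  0: safe
  4: safe
  5: safe
  8: safe

Answer: INVARIANT HOLDS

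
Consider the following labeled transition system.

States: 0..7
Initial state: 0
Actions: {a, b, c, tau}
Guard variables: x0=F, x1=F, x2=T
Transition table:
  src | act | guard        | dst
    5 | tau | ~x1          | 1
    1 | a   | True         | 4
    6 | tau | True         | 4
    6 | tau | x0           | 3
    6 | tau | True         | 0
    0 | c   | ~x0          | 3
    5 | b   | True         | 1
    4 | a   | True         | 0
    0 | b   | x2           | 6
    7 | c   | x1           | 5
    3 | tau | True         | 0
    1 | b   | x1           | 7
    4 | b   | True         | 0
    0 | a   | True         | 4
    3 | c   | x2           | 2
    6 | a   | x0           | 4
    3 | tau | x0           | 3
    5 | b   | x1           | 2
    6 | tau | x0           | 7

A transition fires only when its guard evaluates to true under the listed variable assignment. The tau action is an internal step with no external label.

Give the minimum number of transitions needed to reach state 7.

Breadth-first toward 7:
  depth 0: {0}
  depth 1: {3,4,6}
  depth 2: {2}
7 never appears.

Answer: UNREACHABLE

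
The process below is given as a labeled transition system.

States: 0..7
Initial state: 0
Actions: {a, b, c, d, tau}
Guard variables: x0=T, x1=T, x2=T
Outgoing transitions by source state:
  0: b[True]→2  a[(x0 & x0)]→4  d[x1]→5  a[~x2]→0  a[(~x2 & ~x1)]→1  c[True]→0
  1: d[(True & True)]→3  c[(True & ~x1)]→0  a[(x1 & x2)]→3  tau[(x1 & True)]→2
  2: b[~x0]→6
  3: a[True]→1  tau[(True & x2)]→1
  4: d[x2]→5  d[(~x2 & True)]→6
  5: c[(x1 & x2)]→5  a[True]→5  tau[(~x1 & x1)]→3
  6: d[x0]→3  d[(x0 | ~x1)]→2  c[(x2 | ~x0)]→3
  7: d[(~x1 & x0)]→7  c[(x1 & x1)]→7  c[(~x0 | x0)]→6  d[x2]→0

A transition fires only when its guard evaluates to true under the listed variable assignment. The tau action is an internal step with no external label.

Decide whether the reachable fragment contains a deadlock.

Answer: DEADLOCK at state 2

Working:
R = {0,2,4,5}
  0: a→4  b→2  c→0  d→5  [deg 4]
  2: ∅  [no exit]
  4: d→5  [deg 1]
  5: a→5  c→5  [deg 2]
trace reaching 2: b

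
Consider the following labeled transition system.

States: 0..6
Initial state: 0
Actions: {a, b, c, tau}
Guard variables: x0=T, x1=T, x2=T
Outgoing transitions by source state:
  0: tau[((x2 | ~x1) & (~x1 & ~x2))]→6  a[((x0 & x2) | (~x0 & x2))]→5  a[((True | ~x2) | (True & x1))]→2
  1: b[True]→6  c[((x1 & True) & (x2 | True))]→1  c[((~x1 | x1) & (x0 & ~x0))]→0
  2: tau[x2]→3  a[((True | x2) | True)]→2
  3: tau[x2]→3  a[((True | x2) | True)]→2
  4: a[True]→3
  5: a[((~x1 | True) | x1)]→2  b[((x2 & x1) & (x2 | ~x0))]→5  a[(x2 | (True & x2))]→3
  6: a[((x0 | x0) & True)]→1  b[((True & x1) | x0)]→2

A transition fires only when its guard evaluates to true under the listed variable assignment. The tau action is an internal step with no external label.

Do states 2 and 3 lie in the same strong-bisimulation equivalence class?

Bisimulation quotient by refinement:
  π0 = {{0,1,2,3,4,5,6}}
  π1 = {{0,4},{1},{2,3},{5,6}}
  π2 = {{0},{1},{2,3},{4},{5},{6}}
stable after 3 split(s): 6 block(s)
class of 2: {2,3}; class of 3: {2,3}

Answer: BISIMILAR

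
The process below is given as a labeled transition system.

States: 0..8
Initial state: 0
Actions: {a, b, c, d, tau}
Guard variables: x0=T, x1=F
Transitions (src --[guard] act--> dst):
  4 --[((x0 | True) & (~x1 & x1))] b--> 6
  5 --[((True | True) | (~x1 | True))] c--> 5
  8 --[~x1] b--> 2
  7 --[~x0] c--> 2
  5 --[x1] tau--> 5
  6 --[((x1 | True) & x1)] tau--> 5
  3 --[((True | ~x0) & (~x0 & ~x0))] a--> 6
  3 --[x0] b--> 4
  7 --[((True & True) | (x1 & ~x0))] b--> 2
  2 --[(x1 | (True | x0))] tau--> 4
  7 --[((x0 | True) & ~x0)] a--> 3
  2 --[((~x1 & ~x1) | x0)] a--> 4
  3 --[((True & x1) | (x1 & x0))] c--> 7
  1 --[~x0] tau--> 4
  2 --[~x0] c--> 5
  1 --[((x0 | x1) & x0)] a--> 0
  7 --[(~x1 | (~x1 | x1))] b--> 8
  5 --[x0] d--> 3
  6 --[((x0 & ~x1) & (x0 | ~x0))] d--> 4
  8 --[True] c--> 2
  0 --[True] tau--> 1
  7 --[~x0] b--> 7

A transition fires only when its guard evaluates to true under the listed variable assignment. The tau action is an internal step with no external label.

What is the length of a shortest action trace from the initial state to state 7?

Layered search for 7:
  depth 0: {0}
  depth 1: {1}
7 never appears.

Answer: UNREACHABLE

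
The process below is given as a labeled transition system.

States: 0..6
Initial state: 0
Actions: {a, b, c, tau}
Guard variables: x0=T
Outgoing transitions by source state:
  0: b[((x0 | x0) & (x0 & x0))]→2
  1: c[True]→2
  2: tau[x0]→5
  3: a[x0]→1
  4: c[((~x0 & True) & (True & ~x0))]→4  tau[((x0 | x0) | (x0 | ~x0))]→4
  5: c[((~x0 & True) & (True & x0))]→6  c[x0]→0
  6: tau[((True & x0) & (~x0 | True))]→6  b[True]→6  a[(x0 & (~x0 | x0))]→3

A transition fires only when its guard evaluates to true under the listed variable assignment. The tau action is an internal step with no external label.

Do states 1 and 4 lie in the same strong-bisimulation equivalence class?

Answer: NOT BISIMILAR

Working:
Compute ~ classes (split until stable):
  P[0] = {{0,1,2,3,4,5,6}}
  P[1] = {{0},{1,5},{2,4},{3},{6}}
  P[2] = {{0},{1},{2},{3},{4},{5},{6}}
Fixed point at round 3; 7 class(es).
class of 1: {1}; class of 4: {4}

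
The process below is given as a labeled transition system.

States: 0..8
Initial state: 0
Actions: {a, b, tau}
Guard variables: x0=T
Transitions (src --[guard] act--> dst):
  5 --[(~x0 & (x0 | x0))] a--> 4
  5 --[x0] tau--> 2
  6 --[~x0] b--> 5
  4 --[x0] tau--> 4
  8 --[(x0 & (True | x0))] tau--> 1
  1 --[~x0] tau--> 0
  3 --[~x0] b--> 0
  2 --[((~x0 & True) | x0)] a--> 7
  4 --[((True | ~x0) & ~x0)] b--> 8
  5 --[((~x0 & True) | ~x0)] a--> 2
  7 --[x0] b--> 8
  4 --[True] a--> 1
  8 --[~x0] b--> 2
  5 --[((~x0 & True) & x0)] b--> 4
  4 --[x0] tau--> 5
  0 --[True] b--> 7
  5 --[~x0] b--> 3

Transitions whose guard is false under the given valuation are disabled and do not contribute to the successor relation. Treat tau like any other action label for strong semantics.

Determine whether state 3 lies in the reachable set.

8 transition(s) survive guard evaluation.
Layer 0: {0}
Layer 1: {7}  now seen {0,7}
Layer 2: {8}  now seen {0,7,8}
Layer 3: {1}  now seen {0,1,7,8}
Reachable = {0,1,7,8}

Answer: UNREACHABLE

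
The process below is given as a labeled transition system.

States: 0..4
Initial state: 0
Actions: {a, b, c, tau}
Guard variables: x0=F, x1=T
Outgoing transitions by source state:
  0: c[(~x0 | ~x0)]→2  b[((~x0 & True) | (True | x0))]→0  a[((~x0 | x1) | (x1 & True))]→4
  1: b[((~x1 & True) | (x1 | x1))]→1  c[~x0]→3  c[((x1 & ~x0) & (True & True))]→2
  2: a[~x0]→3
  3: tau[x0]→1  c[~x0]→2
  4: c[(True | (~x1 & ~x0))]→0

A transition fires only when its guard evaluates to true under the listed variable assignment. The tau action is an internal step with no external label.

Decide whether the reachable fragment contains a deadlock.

Reachable = {0,2,3,4}
  0: a→4  b→0  c→2  [3 exit(s)]
  2: a→3  [1 exit(s)]
  3: c→2  [1 exit(s)]
  4: c→0  [1 exit(s)]

Answer: DEADLOCK-FREE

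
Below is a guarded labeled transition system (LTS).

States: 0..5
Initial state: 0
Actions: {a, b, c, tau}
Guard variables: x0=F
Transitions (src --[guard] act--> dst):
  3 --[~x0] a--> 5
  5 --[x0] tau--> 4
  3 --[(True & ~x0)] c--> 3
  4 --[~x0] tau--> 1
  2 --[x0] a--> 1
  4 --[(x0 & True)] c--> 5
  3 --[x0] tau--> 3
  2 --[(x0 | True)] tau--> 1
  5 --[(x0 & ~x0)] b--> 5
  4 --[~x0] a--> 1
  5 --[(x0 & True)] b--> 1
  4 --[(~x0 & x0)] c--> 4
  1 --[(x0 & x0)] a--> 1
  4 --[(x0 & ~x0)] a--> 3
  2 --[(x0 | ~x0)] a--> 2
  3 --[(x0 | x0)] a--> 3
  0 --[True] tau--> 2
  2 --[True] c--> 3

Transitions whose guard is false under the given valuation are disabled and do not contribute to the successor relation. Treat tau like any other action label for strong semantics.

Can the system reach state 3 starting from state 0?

Answer: REACHABLE

Trace:
Guard filter leaves 8 enabled edge(s).
Layer 0: {0}
Layer 1: {2}  cumulative {0,2}
Layer 2: {1,3}  cumulative {0,1,2,3}
Layer 3: {5}  cumulative {0,1,2,3,5}
Reachable = {0,1,2,3,5}
Path to 3: tau·c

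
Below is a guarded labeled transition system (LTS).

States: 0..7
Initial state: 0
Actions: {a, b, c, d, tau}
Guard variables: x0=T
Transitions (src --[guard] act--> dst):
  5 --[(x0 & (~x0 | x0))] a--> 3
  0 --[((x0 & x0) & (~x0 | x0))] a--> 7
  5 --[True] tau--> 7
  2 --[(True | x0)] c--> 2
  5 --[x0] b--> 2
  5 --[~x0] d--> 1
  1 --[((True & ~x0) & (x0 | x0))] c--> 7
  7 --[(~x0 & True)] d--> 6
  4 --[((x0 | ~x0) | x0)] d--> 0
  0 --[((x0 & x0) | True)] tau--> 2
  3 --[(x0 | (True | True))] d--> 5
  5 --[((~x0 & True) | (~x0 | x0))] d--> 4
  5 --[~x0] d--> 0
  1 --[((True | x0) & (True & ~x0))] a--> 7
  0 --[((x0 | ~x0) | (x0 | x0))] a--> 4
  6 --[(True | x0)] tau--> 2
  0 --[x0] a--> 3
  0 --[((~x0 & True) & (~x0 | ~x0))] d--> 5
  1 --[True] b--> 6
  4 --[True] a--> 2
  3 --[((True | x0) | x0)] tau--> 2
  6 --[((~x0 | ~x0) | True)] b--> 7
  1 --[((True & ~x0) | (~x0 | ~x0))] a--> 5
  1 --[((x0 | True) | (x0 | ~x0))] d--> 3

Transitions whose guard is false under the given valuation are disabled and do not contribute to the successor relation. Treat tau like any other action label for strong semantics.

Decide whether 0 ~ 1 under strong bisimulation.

Compute ~ classes (split until stable):
  P[0] = {{0,1,2,3,4,5,6,7}}
  P[1] = {{0},{1},{2},{3},{4},{5},{6},{7}}
Fixed point at round 2; 8 class(es).
0∈{0}, 1∈{1}

Answer: NOT BISIMILAR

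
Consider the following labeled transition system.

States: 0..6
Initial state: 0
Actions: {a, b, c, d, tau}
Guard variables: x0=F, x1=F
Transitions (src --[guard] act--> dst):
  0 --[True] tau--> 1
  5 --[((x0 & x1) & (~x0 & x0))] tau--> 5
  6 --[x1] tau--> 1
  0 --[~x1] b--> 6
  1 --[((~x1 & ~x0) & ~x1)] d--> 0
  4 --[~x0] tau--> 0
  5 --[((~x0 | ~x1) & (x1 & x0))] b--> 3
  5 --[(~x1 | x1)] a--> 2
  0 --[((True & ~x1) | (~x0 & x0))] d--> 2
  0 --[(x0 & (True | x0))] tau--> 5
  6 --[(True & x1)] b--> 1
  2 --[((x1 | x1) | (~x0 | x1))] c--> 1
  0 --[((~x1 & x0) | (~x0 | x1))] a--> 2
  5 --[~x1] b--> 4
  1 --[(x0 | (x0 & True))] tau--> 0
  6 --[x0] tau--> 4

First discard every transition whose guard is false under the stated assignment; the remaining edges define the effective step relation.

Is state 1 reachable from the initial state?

Answer: REACHABLE

Trace:
Guard filter leaves 9 enabled edge(s).
depth 0: {0}
depth 1: {1,2,6}  cumulative {0,1,2,6}
Reach set: {0,1,2,6}
trace reaching 1: tau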